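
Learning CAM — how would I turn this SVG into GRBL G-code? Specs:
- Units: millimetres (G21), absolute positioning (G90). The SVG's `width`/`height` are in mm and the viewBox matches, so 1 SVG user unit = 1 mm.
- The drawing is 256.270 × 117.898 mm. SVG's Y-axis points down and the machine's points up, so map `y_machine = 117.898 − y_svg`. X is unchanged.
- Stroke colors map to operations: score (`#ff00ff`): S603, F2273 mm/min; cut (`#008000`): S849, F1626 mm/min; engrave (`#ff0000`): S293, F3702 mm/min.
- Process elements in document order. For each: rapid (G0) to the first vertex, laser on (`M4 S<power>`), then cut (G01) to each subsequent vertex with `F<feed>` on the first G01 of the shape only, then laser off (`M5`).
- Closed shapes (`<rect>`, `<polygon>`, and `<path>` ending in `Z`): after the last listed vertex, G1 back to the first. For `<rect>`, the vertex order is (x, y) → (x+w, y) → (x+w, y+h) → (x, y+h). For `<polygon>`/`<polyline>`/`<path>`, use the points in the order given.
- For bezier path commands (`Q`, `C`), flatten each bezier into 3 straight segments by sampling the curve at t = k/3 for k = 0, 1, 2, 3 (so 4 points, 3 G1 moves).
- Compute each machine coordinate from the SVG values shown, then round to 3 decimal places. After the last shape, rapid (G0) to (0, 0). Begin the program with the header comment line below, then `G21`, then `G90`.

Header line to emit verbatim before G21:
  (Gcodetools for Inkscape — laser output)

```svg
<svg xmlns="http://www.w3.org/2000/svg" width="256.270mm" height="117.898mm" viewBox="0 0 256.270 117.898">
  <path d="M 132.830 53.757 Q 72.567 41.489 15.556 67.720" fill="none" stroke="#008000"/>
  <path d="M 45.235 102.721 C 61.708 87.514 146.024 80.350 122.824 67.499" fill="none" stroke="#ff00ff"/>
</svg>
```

Since the viewBox matches the mm dimensions, user units are millimetres directly. The only transform is the Y-flip y_m = 117.898 − y_svg.

Shape 1 is a quadratic bezier drawn with `<path>`. Its stroke #008000 means cut at S849, F1626. After flipping Y the toolpath is (132.830,64.141) → (93.016,68.042) → (53.925,63.388) → (15.556,50.178).

Shape 2 is a cubic bezier drawn with `<path>`. Its stroke #ff00ff means score at S603, F2273. After flipping Y the toolpath is (45.235,15.177) → (77.828,28.212) → (116.680,38.935) → (122.824,50.399).

(Gcodetools for Inkscape — laser output)
G21
G90
G0 X132.830 Y64.141
M4 S849
G01 X93.016 Y68.042 F1626
G01 X53.925 Y63.388
G01 X15.556 Y50.178
M5
G0 X45.235 Y15.177
M4 S603
G01 X77.828 Y28.212 F2273
G01 X116.680 Y38.935
G01 X122.824 Y50.399
M5
G0 X0.000 Y0.000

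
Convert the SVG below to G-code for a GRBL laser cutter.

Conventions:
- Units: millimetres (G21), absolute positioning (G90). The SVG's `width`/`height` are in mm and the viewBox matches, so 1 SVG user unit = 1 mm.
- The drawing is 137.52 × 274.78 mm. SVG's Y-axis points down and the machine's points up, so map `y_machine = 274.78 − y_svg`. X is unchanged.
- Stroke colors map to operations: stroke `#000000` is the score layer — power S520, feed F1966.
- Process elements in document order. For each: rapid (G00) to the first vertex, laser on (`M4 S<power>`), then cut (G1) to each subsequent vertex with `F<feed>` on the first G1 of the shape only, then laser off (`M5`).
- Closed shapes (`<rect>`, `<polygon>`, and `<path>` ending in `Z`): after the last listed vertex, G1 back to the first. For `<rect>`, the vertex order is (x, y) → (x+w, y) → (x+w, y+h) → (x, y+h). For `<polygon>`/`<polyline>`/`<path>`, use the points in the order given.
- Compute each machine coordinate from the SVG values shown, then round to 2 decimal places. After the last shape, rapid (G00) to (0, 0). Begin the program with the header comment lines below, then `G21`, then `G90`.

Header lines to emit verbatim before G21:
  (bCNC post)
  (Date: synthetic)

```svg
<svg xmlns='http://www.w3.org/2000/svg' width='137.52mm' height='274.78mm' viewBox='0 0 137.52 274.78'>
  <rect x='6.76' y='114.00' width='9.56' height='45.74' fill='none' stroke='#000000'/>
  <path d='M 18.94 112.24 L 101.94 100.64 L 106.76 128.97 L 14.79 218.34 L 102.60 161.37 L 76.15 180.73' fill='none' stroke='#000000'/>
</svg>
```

(bCNC post)
(Date: synthetic)
G21
G90
G00 X6.76 Y160.78
M4 S520
G1 X16.32 Y160.78 F1966
G1 X16.32 Y115.04
G1 X6.76 Y115.04
G1 X6.76 Y160.78
M5
G00 X18.94 Y162.54
M4 S520
G1 X101.94 Y174.14 F1966
G1 X106.76 Y145.81
G1 X14.79 Y56.44
G1 X102.60 Y113.41
G1 X76.15 Y94.05
M5
G00 X0.00 Y0.00

1 u = 1 mm; y_m = 274.78 − y.

[1] `<rect>` rectangle, #000000→score S520 F1966: (6.76,160.78) → (16.32,160.78) → (16.32,115.04) → (6.76,115.04) → (6.76,160.78) (closed)

[2] `<path>` open polyline, #000000→score S520 F1966: (18.94,162.54) → (101.94,174.14) → (106.76,145.81) → (14.79,56.44) → (102.60,113.41) → (76.15,94.05)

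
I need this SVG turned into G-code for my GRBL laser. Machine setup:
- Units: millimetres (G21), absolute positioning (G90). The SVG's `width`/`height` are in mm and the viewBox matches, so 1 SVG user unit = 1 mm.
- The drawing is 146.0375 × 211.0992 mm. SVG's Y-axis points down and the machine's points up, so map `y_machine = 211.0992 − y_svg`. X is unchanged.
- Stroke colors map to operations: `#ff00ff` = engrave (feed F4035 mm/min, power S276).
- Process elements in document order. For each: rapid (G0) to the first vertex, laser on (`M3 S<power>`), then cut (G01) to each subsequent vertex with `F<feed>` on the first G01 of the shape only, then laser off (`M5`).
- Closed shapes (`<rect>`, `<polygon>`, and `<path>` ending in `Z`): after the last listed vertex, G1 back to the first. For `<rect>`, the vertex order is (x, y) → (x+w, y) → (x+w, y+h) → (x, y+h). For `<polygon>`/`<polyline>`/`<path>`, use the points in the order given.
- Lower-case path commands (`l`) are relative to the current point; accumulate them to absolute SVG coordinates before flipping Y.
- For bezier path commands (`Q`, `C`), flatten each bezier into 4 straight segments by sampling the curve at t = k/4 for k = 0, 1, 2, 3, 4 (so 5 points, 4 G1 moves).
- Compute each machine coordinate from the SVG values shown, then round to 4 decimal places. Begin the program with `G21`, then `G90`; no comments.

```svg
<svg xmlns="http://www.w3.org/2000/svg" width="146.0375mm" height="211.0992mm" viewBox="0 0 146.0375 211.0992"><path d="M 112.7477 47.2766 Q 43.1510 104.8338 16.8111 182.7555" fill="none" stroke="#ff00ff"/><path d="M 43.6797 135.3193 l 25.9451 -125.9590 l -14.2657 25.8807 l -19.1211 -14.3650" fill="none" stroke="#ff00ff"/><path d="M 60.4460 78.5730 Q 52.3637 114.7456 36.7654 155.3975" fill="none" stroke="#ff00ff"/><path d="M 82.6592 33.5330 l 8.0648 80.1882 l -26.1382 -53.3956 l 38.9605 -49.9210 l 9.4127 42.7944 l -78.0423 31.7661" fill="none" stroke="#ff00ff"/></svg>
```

G21
G90
G0 X112.7477 Y163.8226
M3 S276
G01 X80.6529 Y133.7712 F4035
G01 X53.9652 Y101.1743
G01 X32.6846 Y66.0318
G01 X16.8111 Y28.3437
M5
G0 X43.6797 Y75.7799
M3 S276
G01 X69.6248 Y201.7389 F4035
G01 X55.3591 Y175.8582
G01 X36.2380 Y190.2232
M5
G0 X60.4460 Y132.5262
M3 S276
G01 X55.9351 Y114.1599 F4035
G01 X50.4847 Y95.2338
G01 X44.0948 Y75.7477
G01 X36.7654 Y55.7017
M5
G0 X82.6592 Y177.5662
M3 S276
G01 X90.7240 Y97.3780 F4035
G01 X64.5858 Y150.7736
G01 X103.5463 Y200.6946
G01 X112.9590 Y157.9002
G01 X34.9167 Y126.1341
M5

1 u = 1 mm; y_m = 211.0992 − y.

[1] `<path>` quadratic bezier, #ff00ff→engrave S276 F4035: (112.7477,163.8226) → (80.6529,133.7712) → (53.9652,101.1743) → (32.6846,66.0318) → (16.8111,28.3437)

[2] `<path>` open polyline, #ff00ff→engrave S276 F4035: (43.6797,75.7799) → (69.6248,201.7389) → (55.3591,175.8582) → (36.2380,190.2232)

[3] `<path>` quadratic bezier, #ff00ff→engrave S276 F4035: (60.4460,132.5262) → (55.9351,114.1599) → (50.4847,95.2338) → (44.0948,75.7477) → (36.7654,55.7017)

[4] `<path>` open polyline, #ff00ff→engrave S276 F4035: (82.6592,177.5662) → (90.7240,97.3780) → (64.5858,150.7736) → (103.5463,200.6946) → (112.9590,157.9002) → (34.9167,126.1341)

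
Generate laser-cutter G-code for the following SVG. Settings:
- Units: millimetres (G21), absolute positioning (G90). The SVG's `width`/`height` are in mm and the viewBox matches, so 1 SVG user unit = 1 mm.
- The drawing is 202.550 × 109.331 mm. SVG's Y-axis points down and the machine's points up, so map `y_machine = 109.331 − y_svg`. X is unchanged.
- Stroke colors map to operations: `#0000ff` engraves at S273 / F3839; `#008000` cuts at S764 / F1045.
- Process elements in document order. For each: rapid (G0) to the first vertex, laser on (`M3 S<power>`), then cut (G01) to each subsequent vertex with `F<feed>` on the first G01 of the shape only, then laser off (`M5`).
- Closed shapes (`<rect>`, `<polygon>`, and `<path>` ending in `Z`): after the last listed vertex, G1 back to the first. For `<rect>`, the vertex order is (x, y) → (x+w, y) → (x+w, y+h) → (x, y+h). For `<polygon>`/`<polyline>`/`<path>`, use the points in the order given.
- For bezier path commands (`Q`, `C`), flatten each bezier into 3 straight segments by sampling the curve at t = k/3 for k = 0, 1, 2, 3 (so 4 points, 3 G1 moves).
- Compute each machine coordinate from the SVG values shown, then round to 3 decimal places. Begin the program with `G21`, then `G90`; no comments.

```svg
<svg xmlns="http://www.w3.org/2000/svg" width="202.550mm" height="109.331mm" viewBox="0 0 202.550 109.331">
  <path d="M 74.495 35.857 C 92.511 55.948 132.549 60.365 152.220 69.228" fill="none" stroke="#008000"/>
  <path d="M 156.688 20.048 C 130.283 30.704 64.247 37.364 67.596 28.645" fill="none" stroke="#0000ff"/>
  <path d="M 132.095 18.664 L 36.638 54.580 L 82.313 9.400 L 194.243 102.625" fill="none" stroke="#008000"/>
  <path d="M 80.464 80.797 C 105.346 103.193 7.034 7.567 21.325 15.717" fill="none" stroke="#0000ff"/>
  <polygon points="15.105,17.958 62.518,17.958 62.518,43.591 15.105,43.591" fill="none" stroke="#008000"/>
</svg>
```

1 u = 1 mm; y_m = 109.331 − y.

[1] `<path>` cubic bezier, #008000→cut S764 F1045: (74.495,73.474) → (98.282,57.862) → (127.330,48.229) → (152.220,40.103)

[2] `<path>` cubic bezier, #0000ff→engrave S273 F3839: (156.688,89.283) → (121.110,80.381) → (83.338,76.672) → (67.596,80.686)

[3] `<path>` open polyline, #008000→cut S764 F1045: (132.095,90.667) → (36.638,54.751) → (82.313,99.931) → (194.243,6.706)

[4] `<path>` cubic bezier, #0000ff→engrave S273 F3839: (80.464,28.534) → (73.015,37.264) → (35.835,75.387) → (21.325,93.614)

[5] `<polygon>` rectangle, #008000→cut S764 F1045: (15.105,91.373) → (62.518,91.373) → (62.518,65.740) → (15.105,65.740) → (15.105,91.373) (closed)

G21
G90
G0 X74.495 Y73.474
M3 S764
G01 X98.282 Y57.862 F1045
G01 X127.330 Y48.229
G01 X152.220 Y40.103
M5
G0 X156.688 Y89.283
M3 S273
G01 X121.110 Y80.381 F3839
G01 X83.338 Y76.672
G01 X67.596 Y80.686
M5
G0 X132.095 Y90.667
M3 S764
G01 X36.638 Y54.751 F1045
G01 X82.313 Y99.931
G01 X194.243 Y6.706
M5
G0 X80.464 Y28.534
M3 S273
G01 X73.015 Y37.264 F3839
G01 X35.835 Y75.387
G01 X21.325 Y93.614
M5
G0 X15.105 Y91.373
M3 S764
G01 X62.518 Y91.373 F1045
G01 X62.518 Y65.740
G01 X15.105 Y65.740
G01 X15.105 Y91.373
M5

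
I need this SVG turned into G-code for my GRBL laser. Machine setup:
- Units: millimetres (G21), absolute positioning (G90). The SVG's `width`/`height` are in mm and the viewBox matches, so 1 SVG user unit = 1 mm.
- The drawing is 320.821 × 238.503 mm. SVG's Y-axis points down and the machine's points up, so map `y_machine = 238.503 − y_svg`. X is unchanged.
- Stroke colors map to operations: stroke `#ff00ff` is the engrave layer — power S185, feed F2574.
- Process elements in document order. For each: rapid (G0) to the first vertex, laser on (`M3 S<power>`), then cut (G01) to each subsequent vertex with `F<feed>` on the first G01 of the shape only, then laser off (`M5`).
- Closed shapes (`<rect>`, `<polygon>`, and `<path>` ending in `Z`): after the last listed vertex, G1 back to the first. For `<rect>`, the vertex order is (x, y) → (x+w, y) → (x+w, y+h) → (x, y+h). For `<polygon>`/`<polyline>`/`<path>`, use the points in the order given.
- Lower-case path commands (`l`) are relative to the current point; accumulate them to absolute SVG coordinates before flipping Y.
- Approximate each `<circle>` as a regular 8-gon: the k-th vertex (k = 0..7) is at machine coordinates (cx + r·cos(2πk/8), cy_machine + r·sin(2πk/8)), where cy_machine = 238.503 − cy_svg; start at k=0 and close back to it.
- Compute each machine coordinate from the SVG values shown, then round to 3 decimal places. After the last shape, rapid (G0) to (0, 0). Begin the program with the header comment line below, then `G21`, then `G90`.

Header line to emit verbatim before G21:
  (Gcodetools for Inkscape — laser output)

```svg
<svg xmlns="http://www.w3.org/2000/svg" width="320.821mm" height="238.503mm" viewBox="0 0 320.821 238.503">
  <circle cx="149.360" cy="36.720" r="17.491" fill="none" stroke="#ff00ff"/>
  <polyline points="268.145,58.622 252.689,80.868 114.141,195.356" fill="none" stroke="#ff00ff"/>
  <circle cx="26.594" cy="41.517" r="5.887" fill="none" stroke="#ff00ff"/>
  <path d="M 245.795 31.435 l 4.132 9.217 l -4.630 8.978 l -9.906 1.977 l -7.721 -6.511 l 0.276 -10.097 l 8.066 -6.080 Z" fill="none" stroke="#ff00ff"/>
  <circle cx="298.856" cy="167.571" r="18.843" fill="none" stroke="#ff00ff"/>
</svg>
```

(Gcodetools for Inkscape — laser output)
G21
G90
G0 X166.851 Y201.783
M3 S185
G01 X161.728 Y214.151 F2574
G01 X149.360 Y219.274
G01 X136.992 Y214.151
G01 X131.869 Y201.783
G01 X136.992 Y189.415
G01 X149.360 Y184.292
G01 X161.728 Y189.415
G01 X166.851 Y201.783
M5
G0 X268.145 Y179.881
M3 S185
G01 X252.689 Y157.635 F2574
G01 X114.141 Y43.147
M5
G0 X32.481 Y196.986
M3 S185
G01 X30.757 Y201.149 F2574
G01 X26.594 Y202.873
G01 X22.431 Y201.149
G01 X20.707 Y196.986
G01 X22.431 Y192.823
G01 X26.594 Y191.099
G01 X30.757 Y192.823
G01 X32.481 Y196.986
M5
G0 X245.795 Y207.068
M3 S185
G01 X249.927 Y197.851 F2574
G01 X245.297 Y188.873
G01 X235.391 Y186.896
G01 X227.670 Y193.407
G01 X227.946 Y203.504
G01 X236.012 Y209.584
G01 X245.795 Y207.068
M5
G0 X317.699 Y70.932
M3 S185
G01 X312.180 Y84.256 F2574
G01 X298.856 Y89.775
G01 X285.532 Y84.256
G01 X280.013 Y70.932
G01 X285.532 Y57.608
G01 X298.856 Y52.089
G01 X312.180 Y57.608
G01 X317.699 Y70.932
M5
G0 X0.000 Y0.000

1 u = 1 mm; y_m = 238.503 − y.

[1] `<circle>` circle, #ff00ff→engrave S185 F2574: (166.851,201.783) → (161.728,214.151) → (149.360,219.274) → (136.992,214.151) → (131.869,201.783) → (136.992,189.415) → (149.360,184.292) → (161.728,189.415) → (166.851,201.783) (closed)

[2] `<polyline>` open polyline, #ff00ff→engrave S185 F2574: (268.145,179.881) → (252.689,157.635) → (114.141,43.147)

[3] `<circle>` circle, #ff00ff→engrave S185 F2574: (32.481,196.986) → (30.757,201.149) → (26.594,202.873) → (22.431,201.149) → (20.707,196.986) → (22.431,192.823) → (26.594,191.099) → (30.757,192.823) → (32.481,196.986) (closed)

[4] `<path>` regular polygon, #ff00ff→engrave S185 F2574: (245.795,207.068) → (249.927,197.851) → (245.297,188.873) → (235.391,186.896) → (227.670,193.407) → (227.946,203.504) → (236.012,209.584) → (245.795,207.068) (closed)

[5] `<circle>` circle, #ff00ff→engrave S185 F2574: (317.699,70.932) → (312.180,84.256) → (298.856,89.775) → (285.532,84.256) → (280.013,70.932) → (285.532,57.608) → (298.856,52.089) → (312.180,57.608) → (317.699,70.932) (closed)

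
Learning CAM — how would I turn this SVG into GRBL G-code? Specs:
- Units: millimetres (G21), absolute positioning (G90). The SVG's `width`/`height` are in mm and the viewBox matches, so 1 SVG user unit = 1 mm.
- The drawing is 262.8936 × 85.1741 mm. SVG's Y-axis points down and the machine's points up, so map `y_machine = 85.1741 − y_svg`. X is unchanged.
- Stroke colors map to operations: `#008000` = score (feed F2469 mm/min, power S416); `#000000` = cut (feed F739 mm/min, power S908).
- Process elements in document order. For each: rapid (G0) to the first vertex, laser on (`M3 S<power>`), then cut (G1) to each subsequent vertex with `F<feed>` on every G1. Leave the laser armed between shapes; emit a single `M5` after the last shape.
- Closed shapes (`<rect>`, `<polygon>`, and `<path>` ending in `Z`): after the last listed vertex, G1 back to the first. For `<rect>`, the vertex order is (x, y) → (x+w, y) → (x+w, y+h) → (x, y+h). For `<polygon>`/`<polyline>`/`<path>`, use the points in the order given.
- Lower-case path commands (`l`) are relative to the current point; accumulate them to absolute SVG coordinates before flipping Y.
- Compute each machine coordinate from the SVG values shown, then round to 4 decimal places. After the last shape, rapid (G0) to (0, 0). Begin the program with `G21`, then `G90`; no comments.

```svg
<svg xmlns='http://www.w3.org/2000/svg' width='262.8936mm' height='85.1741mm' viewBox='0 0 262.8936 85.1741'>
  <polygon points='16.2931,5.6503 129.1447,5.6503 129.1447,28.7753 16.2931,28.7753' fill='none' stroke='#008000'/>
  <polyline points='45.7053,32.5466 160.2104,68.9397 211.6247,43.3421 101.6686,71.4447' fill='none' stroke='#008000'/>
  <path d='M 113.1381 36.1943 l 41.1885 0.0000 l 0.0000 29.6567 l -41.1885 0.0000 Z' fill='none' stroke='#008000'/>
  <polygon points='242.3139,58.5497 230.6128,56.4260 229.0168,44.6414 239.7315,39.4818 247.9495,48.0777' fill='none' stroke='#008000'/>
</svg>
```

Since the viewBox matches the mm dimensions, user units are millimetres directly. The only transform is the Y-flip y_m = 85.1741 − y_svg.

Shape 1 is a rectangle drawn with `<polygon>`. Its stroke #008000 means score at S416, F2469. After flipping Y the toolpath is (16.2931,79.5238) → (129.1447,79.5238) → (129.1447,56.3988) → (16.2931,56.3988) → (16.2931,79.5238), returning to the start.

Shape 2 is a open polyline drawn with `<polyline>`. Its stroke #008000 means score at S416, F2469. After flipping Y the toolpath is (45.7053,52.6275) → (160.2104,16.2344) → (211.6247,41.8320) → (101.6686,13.7294).

Shape 3 is a rectangle drawn with `<path>`. Its stroke #008000 means score at S416, F2469. After flipping Y the toolpath is (113.1381,48.9798) → (154.3266,48.9798) → (154.3266,19.3231) → (113.1381,19.3231) → (113.1381,48.9798), returning to the start.

Shape 4 is a regular polygon drawn with `<polygon>`. Its stroke #008000 means score at S416, F2469. After flipping Y the toolpath is (242.3139,26.6244) → (230.6128,28.7481) → (229.0168,40.5327) → (239.7315,45.6923) → (247.9495,37.0964) → (242.3139,26.6244), returning to the start.

G21
G90
G0 X16.2931 Y79.5238
M3 S416
G1 X129.1447 Y79.5238 F2469
G1 X129.1447 Y56.3988 F2469
G1 X16.2931 Y56.3988 F2469
G1 X16.2931 Y79.5238 F2469
G0 X45.7053 Y52.6275
M3 S416
G1 X160.2104 Y16.2344 F2469
G1 X211.6247 Y41.8320 F2469
G1 X101.6686 Y13.7294 F2469
G0 X113.1381 Y48.9798
M3 S416
G1 X154.3266 Y48.9798 F2469
G1 X154.3266 Y19.3231 F2469
G1 X113.1381 Y19.3231 F2469
G1 X113.1381 Y48.9798 F2469
G0 X242.3139 Y26.6244
M3 S416
G1 X230.6128 Y28.7481 F2469
G1 X229.0168 Y40.5327 F2469
G1 X239.7315 Y45.6923 F2469
G1 X247.9495 Y37.0964 F2469
G1 X242.3139 Y26.6244 F2469
M5
G0 X0.0000 Y0.0000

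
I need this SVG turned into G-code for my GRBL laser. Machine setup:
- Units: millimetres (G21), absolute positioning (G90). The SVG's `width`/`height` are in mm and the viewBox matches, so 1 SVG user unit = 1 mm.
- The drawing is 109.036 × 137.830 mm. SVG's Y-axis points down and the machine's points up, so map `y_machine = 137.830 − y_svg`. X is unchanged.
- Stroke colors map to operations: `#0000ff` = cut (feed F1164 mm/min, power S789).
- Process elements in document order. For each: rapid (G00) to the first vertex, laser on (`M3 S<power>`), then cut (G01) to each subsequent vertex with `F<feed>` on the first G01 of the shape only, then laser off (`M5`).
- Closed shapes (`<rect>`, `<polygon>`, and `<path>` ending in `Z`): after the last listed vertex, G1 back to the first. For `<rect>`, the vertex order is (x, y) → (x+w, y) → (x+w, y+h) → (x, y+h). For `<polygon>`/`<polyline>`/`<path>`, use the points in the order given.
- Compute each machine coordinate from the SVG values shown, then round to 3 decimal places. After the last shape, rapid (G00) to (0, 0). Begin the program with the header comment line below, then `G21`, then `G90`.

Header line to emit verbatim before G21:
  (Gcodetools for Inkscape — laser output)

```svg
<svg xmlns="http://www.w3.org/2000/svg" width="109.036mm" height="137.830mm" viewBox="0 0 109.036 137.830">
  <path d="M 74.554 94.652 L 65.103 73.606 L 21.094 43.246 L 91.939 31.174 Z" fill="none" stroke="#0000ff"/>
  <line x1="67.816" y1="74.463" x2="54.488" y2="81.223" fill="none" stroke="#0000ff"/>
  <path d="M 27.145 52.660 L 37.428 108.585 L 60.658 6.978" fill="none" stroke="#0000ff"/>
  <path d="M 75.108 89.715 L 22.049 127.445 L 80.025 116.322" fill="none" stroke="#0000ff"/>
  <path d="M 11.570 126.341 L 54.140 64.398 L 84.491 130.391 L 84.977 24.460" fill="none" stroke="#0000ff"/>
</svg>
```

viewBox `0 0 109.036 137.830` with mm width/height → 1 unit = 1 mm. Flip: y_m = 137.830 − y_svg.

**Shape 1** — `<path>` closed polygon, stroke `#0000ff` → cut (S789, F1164). Machine vertices: (74.554,43.178) → (65.103,64.224) → (21.094,94.584) → (91.939,106.656) → (74.554,43.178). Closed: final G1 returns to the first vertex.

**Shape 2** — `<line>` line segment, stroke `#0000ff` → cut (S789, F1164). Machine vertices: (67.816,63.367) → (54.488,56.607). Open path.

**Shape 3** — `<path>` open polyline, stroke `#0000ff` → cut (S789, F1164). Machine vertices: (27.145,85.170) → (37.428,29.245) → (60.658,130.852). Open path.

**Shape 4** — `<path>` open polyline, stroke `#0000ff` → cut (S789, F1164). Machine vertices: (75.108,48.115) → (22.049,10.385) → (80.025,21.508). Open path.

**Shape 5** — `<path>` open polyline, stroke `#0000ff` → cut (S789, F1164). Machine vertices: (11.570,11.489) → (54.140,73.432) → (84.491,7.439) → (84.977,113.370). Open path.

(Gcodetools for Inkscape — laser output)
G21
G90
G00 X74.554 Y43.178
M3 S789
G01 X65.103 Y64.224 F1164
G01 X21.094 Y94.584
G01 X91.939 Y106.656
G01 X74.554 Y43.178
M5
G00 X67.816 Y63.367
M3 S789
G01 X54.488 Y56.607 F1164
M5
G00 X27.145 Y85.170
M3 S789
G01 X37.428 Y29.245 F1164
G01 X60.658 Y130.852
M5
G00 X75.108 Y48.115
M3 S789
G01 X22.049 Y10.385 F1164
G01 X80.025 Y21.508
M5
G00 X11.570 Y11.489
M3 S789
G01 X54.140 Y73.432 F1164
G01 X84.491 Y7.439
G01 X84.977 Y113.370
M5
G00 X0.000 Y0.000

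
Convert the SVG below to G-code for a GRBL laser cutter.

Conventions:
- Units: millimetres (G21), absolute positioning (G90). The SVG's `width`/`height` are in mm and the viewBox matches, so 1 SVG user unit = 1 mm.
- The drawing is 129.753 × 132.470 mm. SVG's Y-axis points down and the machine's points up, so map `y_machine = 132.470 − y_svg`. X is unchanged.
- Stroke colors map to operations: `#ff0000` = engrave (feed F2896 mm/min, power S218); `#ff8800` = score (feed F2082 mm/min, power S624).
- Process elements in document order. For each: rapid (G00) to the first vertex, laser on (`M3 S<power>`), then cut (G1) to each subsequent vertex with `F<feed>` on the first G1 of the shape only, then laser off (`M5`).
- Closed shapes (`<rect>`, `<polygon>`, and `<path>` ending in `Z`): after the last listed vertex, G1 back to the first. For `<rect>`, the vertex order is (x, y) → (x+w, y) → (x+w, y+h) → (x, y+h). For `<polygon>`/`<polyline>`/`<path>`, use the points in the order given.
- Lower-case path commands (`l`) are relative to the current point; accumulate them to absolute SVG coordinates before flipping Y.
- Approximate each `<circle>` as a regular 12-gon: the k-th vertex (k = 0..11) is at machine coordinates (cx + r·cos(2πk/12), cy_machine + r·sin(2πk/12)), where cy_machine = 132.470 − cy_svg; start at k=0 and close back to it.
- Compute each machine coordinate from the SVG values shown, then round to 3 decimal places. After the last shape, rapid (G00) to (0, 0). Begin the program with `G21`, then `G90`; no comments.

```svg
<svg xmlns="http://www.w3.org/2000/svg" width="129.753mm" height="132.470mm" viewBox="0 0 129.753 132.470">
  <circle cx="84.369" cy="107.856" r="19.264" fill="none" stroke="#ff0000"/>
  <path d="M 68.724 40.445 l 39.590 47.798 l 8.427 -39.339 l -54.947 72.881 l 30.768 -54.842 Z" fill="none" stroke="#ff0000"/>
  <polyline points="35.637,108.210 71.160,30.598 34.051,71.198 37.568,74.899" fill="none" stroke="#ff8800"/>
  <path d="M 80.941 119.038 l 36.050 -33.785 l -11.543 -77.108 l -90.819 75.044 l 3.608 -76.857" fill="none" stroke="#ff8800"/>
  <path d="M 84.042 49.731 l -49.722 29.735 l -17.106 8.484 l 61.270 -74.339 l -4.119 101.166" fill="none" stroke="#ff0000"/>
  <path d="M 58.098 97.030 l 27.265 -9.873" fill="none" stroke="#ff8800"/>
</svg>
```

1 u = 1 mm; y_m = 132.470 − y.

[1] `<circle>` circle, #ff0000→engrave S218 F2896: (103.633,24.614) → (101.052,34.246) → (94.001,41.297) → (84.369,43.878) → (74.737,41.297) → (67.686,34.246) → (65.105,24.614) → (67.686,14.982) → (74.737,7.931) → (84.369,5.350) → (94.001,7.931) → (101.052,14.982) → (103.633,24.614) (closed)

[2] `<path>` closed polygon, #ff0000→engrave S218 F2896: (68.724,92.025) → (108.314,44.227) → (116.741,83.566) → (61.794,10.685) → (92.562,65.527) → (68.724,92.025) (closed)

[3] `<polyline>` open polyline, #ff8800→score S624 F2082: (35.637,24.260) → (71.160,101.872) → (34.051,61.272) → (37.568,57.571)

[4] `<path>` open polyline, #ff8800→score S624 F2082: (80.941,13.432) → (116.991,47.217) → (105.448,124.325) → (14.629,49.281) → (18.237,126.138)

[5] `<path>` open polyline, #ff0000→engrave S218 F2896: (84.042,82.739) → (34.320,53.004) → (17.214,44.520) → (78.484,118.859) → (74.365,17.693)

[6] `<path>` line segment, #ff8800→score S624 F2082: (58.098,35.440) → (85.363,45.313)

G21
G90
G00 X103.633 Y24.614
M3 S218
G1 X101.052 Y34.246 F2896
G1 X94.001 Y41.297
G1 X84.369 Y43.878
G1 X74.737 Y41.297
G1 X67.686 Y34.246
G1 X65.105 Y24.614
G1 X67.686 Y14.982
G1 X74.737 Y7.931
G1 X84.369 Y5.350
G1 X94.001 Y7.931
G1 X101.052 Y14.982
G1 X103.633 Y24.614
M5
G00 X68.724 Y92.025
M3 S218
G1 X108.314 Y44.227 F2896
G1 X116.741 Y83.566
G1 X61.794 Y10.685
G1 X92.562 Y65.527
G1 X68.724 Y92.025
M5
G00 X35.637 Y24.260
M3 S624
G1 X71.160 Y101.872 F2082
G1 X34.051 Y61.272
G1 X37.568 Y57.571
M5
G00 X80.941 Y13.432
M3 S624
G1 X116.991 Y47.217 F2082
G1 X105.448 Y124.325
G1 X14.629 Y49.281
G1 X18.237 Y126.138
M5
G00 X84.042 Y82.739
M3 S218
G1 X34.320 Y53.004 F2896
G1 X17.214 Y44.520
G1 X78.484 Y118.859
G1 X74.365 Y17.693
M5
G00 X58.098 Y35.440
M3 S624
G1 X85.363 Y45.313 F2082
M5
G00 X0.000 Y0.000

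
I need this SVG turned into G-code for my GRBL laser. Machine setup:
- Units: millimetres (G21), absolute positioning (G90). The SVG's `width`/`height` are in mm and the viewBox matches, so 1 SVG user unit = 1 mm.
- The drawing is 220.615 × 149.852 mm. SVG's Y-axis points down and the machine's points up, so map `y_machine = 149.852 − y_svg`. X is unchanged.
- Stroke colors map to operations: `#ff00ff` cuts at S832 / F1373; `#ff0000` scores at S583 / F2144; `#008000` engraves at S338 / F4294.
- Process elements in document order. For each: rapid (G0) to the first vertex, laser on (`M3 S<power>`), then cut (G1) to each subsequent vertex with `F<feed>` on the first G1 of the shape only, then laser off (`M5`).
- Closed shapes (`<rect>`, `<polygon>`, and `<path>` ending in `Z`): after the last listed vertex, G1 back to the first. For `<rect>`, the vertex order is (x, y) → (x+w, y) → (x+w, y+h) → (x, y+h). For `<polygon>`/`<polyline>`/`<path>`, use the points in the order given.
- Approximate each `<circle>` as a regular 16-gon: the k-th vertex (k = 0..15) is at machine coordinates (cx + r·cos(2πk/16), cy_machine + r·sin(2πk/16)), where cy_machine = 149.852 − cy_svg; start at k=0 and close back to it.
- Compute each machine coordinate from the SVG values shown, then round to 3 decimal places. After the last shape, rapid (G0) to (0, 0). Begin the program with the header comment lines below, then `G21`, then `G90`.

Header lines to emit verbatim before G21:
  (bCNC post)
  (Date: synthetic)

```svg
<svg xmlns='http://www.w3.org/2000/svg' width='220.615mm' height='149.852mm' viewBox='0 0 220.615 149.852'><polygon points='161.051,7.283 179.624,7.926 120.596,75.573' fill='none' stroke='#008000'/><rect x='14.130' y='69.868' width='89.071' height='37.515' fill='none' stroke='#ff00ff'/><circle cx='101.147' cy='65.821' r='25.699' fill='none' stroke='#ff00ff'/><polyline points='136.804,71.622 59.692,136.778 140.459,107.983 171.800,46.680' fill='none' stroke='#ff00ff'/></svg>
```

(bCNC post)
(Date: synthetic)
G21
G90
G0 X161.051 Y142.569
M3 S338
G1 X179.624 Y141.926 F4294
G1 X120.596 Y74.279
G1 X161.051 Y142.569
M5
G0 X14.130 Y79.984
M3 S832
G1 X103.201 Y79.984 F1373
G1 X103.201 Y42.469
G1 X14.130 Y42.469
G1 X14.130 Y79.984
M5
G0 X126.846 Y84.031
M3 S832
G1 X124.890 Y93.866 F1373
G1 X119.319 Y102.203
G1 X110.982 Y107.774
G1 X101.147 Y109.730
G1 X91.312 Y107.774
G1 X82.975 Y102.203
G1 X77.404 Y93.866
G1 X75.448 Y84.031
G1 X77.404 Y74.196
G1 X82.975 Y65.859
G1 X91.312 Y60.288
G1 X101.147 Y58.332
G1 X110.982 Y60.288
G1 X119.319 Y65.859
G1 X124.890 Y74.196
G1 X126.846 Y84.031
M5
G0 X136.804 Y78.230
M3 S832
G1 X59.692 Y13.074 F1373
G1 X140.459 Y41.869
G1 X171.800 Y103.172
M5
G0 X0.000 Y0.000

1 u = 1 mm; y_m = 149.852 − y.

[1] `<polygon>` closed polygon, #008000→engrave S338 F4294: (161.051,142.569) → (179.624,141.926) → (120.596,74.279) → (161.051,142.569) (closed)

[2] `<rect>` rectangle, #ff00ff→cut S832 F1373: (14.130,79.984) → (103.201,79.984) → (103.201,42.469) → (14.130,42.469) → (14.130,79.984) (closed)

[3] `<circle>` circle, #ff00ff→cut S832 F1373: (126.846,84.031) → (124.890,93.866) → (119.319,102.203) → (110.982,107.774) → (101.147,109.730) → (91.312,107.774) → (82.975,102.203) → (77.404,93.866) → (75.448,84.031) → (77.404,74.196) → (82.975,65.859) → (91.312,60.288) → (101.147,58.332) → (110.982,60.288) → (119.319,65.859) → (124.890,74.196) → (126.846,84.031) (closed)

[4] `<polyline>` open polyline, #ff00ff→cut S832 F1373: (136.804,78.230) → (59.692,13.074) → (140.459,41.869) → (171.800,103.172)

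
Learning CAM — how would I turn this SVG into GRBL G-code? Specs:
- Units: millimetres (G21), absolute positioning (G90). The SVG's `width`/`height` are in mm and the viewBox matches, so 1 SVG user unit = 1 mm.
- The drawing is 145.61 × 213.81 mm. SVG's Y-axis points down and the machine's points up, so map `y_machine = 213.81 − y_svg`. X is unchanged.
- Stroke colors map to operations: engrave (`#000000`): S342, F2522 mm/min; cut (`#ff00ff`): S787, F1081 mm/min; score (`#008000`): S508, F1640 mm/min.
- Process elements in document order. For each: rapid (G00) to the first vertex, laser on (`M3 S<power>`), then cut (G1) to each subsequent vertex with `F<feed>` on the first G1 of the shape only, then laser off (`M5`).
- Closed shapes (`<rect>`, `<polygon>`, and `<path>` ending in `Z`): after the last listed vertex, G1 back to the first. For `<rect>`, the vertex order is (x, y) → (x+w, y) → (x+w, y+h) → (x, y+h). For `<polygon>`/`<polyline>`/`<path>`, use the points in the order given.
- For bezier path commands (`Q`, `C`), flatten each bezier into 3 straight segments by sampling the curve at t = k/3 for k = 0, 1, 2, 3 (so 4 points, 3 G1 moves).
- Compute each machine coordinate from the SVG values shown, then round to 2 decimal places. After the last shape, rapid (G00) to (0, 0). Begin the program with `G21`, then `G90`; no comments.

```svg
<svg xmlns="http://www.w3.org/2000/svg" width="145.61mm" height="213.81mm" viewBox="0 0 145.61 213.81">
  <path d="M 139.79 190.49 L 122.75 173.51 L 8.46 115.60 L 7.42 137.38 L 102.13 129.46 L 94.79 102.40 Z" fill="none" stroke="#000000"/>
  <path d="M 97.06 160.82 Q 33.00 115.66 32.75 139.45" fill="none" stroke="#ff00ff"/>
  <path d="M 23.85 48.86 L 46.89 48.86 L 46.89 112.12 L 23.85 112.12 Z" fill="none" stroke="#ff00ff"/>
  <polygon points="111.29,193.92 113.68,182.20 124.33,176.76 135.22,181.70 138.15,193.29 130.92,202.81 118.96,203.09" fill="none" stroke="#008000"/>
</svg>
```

G21
G90
G00 X139.79 Y23.32
M3 S342
G1 X122.75 Y40.30 F2522
G1 X8.46 Y98.21
G1 X7.42 Y76.43
G1 X102.13 Y84.35
G1 X94.79 Y111.41
G1 X139.79 Y23.32
M5
G00 X97.06 Y52.99
M3 S787
G1 X61.44 Y75.44 F1081
G1 X40.01 Y82.56
G1 X32.75 Y74.36
M5
G00 X23.85 Y164.95
M3 S787
G1 X46.89 Y164.95 F1081
G1 X46.89 Y101.69
G1 X23.85 Y101.69
G1 X23.85 Y164.95
M5
G00 X111.29 Y19.89
M3 S508
G1 X113.68 Y31.61 F1640
G1 X124.33 Y37.05
G1 X135.22 Y32.11
G1 X138.15 Y20.52
G1 X130.92 Y11.00
G1 X118.96 Y10.72
G1 X111.29 Y19.89
M5
G00 X0.00 Y0.00

Since the viewBox matches the mm dimensions, user units are millimetres directly. The only transform is the Y-flip y_m = 213.81 − y_svg.

Shape 1 is a closed polygon drawn with `<path>`. Its stroke #000000 means engrave at S342, F2522. After flipping Y the toolpath is (139.79,23.32) → (122.75,40.30) → (8.46,98.21) → (7.42,76.43) → (102.13,84.35) → (94.79,111.41) → (139.79,23.32), returning to the start.

Shape 2 is a quadratic bezier drawn with `<path>`. Its stroke #ff00ff means cut at S787, F1081. After flipping Y the toolpath is (97.06,52.99) → (61.44,75.44) → (40.01,82.56) → (32.75,74.36).

Shape 3 is a rectangle drawn with `<path>`. Its stroke #ff00ff means cut at S787, F1081. After flipping Y the toolpath is (23.85,164.95) → (46.89,164.95) → (46.89,101.69) → (23.85,101.69) → (23.85,164.95), returning to the start.

Shape 4 is a regular polygon drawn with `<polygon>`. Its stroke #008000 means score at S508, F1640. After flipping Y the toolpath is (111.29,19.89) → (113.68,31.61) → (124.33,37.05) → (135.22,32.11) → (138.15,20.52) → (130.92,11.00) → (118.96,10.72) → (111.29,19.89), returning to the start.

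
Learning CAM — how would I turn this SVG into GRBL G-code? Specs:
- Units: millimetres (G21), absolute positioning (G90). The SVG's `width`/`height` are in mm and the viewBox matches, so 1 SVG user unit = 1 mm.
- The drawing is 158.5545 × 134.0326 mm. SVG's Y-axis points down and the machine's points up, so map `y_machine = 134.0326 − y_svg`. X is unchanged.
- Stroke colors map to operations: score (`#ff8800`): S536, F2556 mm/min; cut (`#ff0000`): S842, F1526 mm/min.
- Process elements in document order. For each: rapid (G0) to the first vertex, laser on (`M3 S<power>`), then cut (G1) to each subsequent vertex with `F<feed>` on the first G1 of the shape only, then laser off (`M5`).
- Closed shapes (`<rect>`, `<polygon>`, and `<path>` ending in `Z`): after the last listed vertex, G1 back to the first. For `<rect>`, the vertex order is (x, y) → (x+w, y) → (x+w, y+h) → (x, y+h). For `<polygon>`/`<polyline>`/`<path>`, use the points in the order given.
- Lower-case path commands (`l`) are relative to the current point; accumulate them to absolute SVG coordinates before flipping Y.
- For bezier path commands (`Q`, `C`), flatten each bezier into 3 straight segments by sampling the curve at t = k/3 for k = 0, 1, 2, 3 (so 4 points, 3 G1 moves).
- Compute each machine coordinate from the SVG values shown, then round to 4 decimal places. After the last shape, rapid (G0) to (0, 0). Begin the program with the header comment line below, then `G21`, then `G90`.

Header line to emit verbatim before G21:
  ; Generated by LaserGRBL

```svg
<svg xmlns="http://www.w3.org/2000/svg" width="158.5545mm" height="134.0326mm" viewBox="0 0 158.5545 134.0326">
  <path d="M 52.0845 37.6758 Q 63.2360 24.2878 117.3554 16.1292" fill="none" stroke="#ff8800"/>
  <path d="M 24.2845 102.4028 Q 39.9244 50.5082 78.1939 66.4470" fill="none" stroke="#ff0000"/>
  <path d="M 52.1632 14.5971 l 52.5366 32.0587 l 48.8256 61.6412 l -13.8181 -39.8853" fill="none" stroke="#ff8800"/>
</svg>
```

; Generated by LaserGRBL
G21
G90
G0 X52.0845 Y96.3568
M3 S536
G1 X64.2930 Y104.7011 F2556
G1 X86.0500 Y111.8833
G1 X117.3554 Y117.9034
M5
G0 X24.2845 Y31.6298
M3 S842
G1 X37.2255 Y58.6892 F1526
G1 X55.1953 Y70.6744
G1 X78.1939 Y67.5856
M5
G0 X52.1632 Y119.4355
M3 S536
G1 X104.6998 Y87.3768 F2556
G1 X153.5254 Y25.7356
G1 X139.7073 Y65.6209
M5
G0 X0.0000 Y0.0000

1 u = 1 mm; y_m = 134.0326 − y.

[1] `<path>` quadratic bezier, #ff8800→score S536 F2556: (52.0845,96.3568) → (64.2930,104.7011) → (86.0500,111.8833) → (117.3554,117.9034)

[2] `<path>` quadratic bezier, #ff0000→cut S842 F1526: (24.2845,31.6298) → (37.2255,58.6892) → (55.1953,70.6744) → (78.1939,67.5856)

[3] `<path>` open polyline, #ff8800→score S536 F2556: (52.1632,119.4355) → (104.6998,87.3768) → (153.5254,25.7356) → (139.7073,65.6209)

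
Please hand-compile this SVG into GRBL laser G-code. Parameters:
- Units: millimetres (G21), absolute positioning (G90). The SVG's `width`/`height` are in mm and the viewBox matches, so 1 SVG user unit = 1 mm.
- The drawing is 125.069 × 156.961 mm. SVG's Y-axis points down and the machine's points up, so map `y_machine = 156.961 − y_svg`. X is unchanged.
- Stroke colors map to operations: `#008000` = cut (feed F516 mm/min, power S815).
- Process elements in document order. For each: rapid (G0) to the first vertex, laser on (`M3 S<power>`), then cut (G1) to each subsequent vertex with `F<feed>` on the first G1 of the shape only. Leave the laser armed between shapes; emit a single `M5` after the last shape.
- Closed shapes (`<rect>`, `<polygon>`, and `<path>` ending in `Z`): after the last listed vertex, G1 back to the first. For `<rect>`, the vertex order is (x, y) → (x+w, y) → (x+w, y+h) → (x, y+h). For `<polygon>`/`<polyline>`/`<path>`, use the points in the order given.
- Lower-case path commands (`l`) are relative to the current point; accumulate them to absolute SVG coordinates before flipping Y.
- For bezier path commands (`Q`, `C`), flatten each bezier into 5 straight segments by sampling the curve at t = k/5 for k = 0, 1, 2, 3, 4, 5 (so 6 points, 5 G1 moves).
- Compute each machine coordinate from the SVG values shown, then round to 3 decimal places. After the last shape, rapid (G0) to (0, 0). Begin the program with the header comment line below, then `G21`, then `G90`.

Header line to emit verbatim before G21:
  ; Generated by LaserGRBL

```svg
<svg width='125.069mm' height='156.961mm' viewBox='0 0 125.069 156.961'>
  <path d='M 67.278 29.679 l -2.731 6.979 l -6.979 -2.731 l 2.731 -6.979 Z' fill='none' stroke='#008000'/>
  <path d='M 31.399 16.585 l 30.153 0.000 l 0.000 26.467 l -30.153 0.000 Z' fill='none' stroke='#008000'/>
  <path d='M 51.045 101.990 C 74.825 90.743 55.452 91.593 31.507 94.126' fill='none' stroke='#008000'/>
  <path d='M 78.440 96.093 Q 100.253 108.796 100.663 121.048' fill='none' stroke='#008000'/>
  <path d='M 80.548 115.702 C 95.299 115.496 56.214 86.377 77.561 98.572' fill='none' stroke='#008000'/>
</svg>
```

; Generated by LaserGRBL
G21
G90
G0 X67.278 Y127.282
M3 S815
G1 X64.547 Y120.303 F516
G1 X57.568 Y123.034
G1 X60.299 Y130.013
G1 X67.278 Y127.282
G0 X31.399 Y140.376
M3 S815
G1 X61.552 Y140.376 F516
G1 X61.552 Y113.909
G1 X31.399 Y113.909
G1 X31.399 Y140.376
G0 X51.045 Y54.971
M3 S815
G1 X60.443 Y60.351 F516
G1 X61.337 Y63.327
G1 X55.577 Y64.400
G1 X45.017 Y64.070
G1 X31.507 Y62.835
G0 X78.440 Y60.868
M3 S815
G1 X86.309 Y55.805 F516
G1 X92.466 Y50.778
G1 X96.911 Y45.787
G1 X99.643 Y40.832
G1 X100.663 Y35.913
G0 X80.548 Y41.259
M3 S815
G1 X83.852 Y44.290 F516
G1 X79.721 Y50.890
G1 X73.639 Y57.687
G1 X71.090 Y61.310
G1 X77.561 Y58.389
M5
G0 X0.000 Y0.000

1 u = 1 mm; y_m = 156.961 − y.

[1] `<path>` regular polygon, #008000→cut S815 F516: (67.278,127.282) → (64.547,120.303) → (57.568,123.034) → (60.299,130.013) → (67.278,127.282) (closed)

[2] `<path>` rectangle, #008000→cut S815 F516: (31.399,140.376) → (61.552,140.376) → (61.552,113.909) → (31.399,113.909) → (31.399,140.376) (closed)

[3] `<path>` cubic bezier, #008000→cut S815 F516: (51.045,54.971) → (60.443,60.351) → (61.337,63.327) → (55.577,64.400) → (45.017,64.070) → (31.507,62.835)

[4] `<path>` quadratic bezier, #008000→cut S815 F516: (78.440,60.868) → (86.309,55.805) → (92.466,50.778) → (96.911,45.787) → (99.643,40.832) → (100.663,35.913)

[5] `<path>` cubic bezier, #008000→cut S815 F516: (80.548,41.259) → (83.852,44.290) → (79.721,50.890) → (73.639,57.687) → (71.090,61.310) → (77.561,58.389)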